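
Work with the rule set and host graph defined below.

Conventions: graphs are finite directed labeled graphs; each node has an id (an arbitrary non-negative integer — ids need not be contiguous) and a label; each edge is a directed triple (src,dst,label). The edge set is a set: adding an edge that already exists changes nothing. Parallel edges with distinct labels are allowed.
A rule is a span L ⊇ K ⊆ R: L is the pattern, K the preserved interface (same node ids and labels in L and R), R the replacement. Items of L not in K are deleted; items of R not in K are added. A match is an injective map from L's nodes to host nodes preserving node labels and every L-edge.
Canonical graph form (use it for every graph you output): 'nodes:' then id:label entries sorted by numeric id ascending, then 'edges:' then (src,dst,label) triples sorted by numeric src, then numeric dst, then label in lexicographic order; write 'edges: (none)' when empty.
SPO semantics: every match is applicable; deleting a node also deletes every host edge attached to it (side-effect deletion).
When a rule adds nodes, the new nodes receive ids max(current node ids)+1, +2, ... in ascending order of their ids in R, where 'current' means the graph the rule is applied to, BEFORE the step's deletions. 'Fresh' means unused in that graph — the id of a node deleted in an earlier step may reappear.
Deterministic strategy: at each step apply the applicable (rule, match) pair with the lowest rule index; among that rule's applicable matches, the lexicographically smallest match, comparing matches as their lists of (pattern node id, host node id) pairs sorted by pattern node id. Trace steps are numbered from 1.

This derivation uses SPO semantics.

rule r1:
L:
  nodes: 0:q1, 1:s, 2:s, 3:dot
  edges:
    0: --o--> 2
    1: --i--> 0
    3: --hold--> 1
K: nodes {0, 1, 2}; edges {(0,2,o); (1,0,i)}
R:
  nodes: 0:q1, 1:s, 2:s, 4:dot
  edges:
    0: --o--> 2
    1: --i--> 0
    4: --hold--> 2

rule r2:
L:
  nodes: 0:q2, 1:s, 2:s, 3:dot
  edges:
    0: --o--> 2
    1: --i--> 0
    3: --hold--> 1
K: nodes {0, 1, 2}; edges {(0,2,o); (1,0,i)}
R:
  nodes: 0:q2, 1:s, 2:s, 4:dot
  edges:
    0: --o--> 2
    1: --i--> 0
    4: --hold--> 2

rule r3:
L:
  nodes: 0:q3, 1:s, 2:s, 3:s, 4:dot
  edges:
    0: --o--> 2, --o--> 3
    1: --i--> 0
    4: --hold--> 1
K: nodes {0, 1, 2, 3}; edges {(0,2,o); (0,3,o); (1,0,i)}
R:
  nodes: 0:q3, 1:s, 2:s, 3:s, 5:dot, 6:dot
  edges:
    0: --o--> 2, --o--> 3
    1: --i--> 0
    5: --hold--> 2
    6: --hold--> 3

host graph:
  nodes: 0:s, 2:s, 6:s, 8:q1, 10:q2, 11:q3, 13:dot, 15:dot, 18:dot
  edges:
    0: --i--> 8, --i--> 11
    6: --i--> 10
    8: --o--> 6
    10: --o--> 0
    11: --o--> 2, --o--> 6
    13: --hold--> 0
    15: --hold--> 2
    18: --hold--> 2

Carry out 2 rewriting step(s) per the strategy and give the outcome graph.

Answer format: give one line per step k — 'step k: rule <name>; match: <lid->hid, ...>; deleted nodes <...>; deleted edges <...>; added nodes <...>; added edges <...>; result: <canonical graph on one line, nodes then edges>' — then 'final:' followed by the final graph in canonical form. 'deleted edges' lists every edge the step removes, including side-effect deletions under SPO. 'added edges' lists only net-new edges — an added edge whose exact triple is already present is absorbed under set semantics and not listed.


step 1: rule r1; match: 0->8, 1->0, 2->6, 3->13; deleted nodes 13; deleted edges (13,0,hold); added nodes 19; added edges (19,6,hold); result: nodes: 0:s, 2:s, 6:s, 8:q1, 10:q2, 11:q3, 15:dot, 18:dot, 19:dot edges: (0,8,i); (0,11,i); (6,10,i); (8,6,o); (10,0,o); (11,2,o); (11,6,o); (15,2,hold); (18,2,hold); (19,6,hold)
step 2: rule r2; match: 0->10, 1->6, 2->0, 3->19; deleted nodes 19; deleted edges (19,6,hold); added nodes 20; added edges (20,0,hold); result: nodes: 0:s, 2:s, 6:s, 8:q1, 10:q2, 11:q3, 15:dot, 18:dot, 20:dot edges: (0,8,i); (0,11,i); (6,10,i); (8,6,o); (10,0,o); (11,2,o); (11,6,o); (15,2,hold); (18,2,hold); (20,0,hold)
final:
nodes: 0:s, 2:s, 6:s, 8:q1, 10:q2, 11:q3, 15:dot, 18:dot, 20:dot
edges: (0,8,i); (0,11,i); (6,10,i); (8,6,o); (10,0,o); (11,2,o); (11,6,o); (15,2,hold); (18,2,hold); (20,0,hold)


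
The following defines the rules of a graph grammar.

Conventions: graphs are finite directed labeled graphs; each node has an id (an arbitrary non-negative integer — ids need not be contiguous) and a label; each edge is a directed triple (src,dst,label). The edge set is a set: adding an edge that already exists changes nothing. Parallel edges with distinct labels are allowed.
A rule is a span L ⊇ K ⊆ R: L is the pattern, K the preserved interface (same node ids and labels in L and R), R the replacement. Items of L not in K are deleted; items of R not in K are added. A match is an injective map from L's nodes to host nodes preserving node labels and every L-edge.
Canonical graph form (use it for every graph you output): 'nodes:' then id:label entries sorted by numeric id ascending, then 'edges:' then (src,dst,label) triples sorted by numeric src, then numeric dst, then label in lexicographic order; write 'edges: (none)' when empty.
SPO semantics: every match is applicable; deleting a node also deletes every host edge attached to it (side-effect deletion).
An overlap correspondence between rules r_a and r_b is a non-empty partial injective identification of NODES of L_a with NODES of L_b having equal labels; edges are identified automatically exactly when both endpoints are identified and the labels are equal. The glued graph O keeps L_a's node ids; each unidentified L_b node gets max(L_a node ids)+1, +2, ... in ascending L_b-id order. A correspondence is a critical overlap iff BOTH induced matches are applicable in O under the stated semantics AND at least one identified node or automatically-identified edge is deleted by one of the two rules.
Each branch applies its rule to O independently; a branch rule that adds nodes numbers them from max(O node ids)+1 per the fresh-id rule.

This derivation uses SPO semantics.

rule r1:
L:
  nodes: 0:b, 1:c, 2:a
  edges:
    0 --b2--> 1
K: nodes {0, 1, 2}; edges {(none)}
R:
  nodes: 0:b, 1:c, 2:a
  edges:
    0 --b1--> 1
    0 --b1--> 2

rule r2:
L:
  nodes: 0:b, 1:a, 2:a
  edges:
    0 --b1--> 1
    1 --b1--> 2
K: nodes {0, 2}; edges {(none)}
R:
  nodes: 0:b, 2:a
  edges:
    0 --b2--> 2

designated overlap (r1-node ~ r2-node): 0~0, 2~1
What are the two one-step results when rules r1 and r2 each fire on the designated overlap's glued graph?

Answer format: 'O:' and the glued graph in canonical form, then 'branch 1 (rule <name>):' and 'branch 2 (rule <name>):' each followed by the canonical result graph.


O:
nodes: 0:b, 1:c, 2:a, 3:a
edges: (0,1,b2); (0,2,b1); (2,3,b1)
branch 1 (rule r1):
nodes: 0:b, 1:c, 2:a, 3:a
edges: (0,1,b1); (0,2,b1); (2,3,b1)
branch 2 (rule r2):
nodes: 0:b, 1:c, 3:a
edges: (0,1,b2); (0,3,b2)


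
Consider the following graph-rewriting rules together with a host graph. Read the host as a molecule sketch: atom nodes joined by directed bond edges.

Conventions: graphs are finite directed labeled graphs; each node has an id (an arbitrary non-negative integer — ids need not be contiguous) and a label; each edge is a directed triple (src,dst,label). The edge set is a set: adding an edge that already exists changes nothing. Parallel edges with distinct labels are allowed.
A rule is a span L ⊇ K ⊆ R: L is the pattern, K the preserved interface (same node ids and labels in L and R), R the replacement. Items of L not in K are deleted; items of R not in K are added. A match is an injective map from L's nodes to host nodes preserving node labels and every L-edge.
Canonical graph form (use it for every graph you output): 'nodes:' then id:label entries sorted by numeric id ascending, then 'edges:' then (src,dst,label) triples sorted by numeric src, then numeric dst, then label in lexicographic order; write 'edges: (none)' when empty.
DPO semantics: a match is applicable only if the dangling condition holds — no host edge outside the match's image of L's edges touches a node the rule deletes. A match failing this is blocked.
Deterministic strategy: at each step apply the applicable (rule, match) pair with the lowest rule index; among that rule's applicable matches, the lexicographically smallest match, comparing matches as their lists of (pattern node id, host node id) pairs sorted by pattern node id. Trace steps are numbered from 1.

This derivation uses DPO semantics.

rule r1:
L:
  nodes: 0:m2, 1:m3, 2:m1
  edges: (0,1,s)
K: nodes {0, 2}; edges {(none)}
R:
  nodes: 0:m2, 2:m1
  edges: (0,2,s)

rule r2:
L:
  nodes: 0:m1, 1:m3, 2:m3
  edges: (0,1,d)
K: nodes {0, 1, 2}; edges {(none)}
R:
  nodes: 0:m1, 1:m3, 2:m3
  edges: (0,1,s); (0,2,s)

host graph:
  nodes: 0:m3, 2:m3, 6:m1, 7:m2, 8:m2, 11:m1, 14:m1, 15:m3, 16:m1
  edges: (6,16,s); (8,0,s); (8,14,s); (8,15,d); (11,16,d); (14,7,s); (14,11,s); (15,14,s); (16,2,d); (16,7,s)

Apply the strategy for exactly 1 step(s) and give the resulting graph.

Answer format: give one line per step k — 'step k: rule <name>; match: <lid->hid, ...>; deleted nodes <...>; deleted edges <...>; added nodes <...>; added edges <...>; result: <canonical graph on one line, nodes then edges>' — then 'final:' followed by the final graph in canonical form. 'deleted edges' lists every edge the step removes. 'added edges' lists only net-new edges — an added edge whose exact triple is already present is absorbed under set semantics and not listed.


step 1: rule r1; match: 0->8, 1->0, 2->6; deleted nodes 0; deleted edges (8,0,s); added nodes (none); added edges (8,6,s); result: nodes: 2:m3, 6:m1, 7:m2, 8:m2, 11:m1, 14:m1, 15:m3, 16:m1 edges: (6,16,s); (8,6,s); (8,14,s); (8,15,d); (11,16,d); (14,7,s); (14,11,s); (15,14,s); (16,2,d); (16,7,s)
final:
nodes: 2:m3, 6:m1, 7:m2, 8:m2, 11:m1, 14:m1, 15:m3, 16:m1
edges: (6,16,s); (8,6,s); (8,14,s); (8,15,d); (11,16,d); (14,7,s); (14,11,s); (15,14,s); (16,2,d); (16,7,s)


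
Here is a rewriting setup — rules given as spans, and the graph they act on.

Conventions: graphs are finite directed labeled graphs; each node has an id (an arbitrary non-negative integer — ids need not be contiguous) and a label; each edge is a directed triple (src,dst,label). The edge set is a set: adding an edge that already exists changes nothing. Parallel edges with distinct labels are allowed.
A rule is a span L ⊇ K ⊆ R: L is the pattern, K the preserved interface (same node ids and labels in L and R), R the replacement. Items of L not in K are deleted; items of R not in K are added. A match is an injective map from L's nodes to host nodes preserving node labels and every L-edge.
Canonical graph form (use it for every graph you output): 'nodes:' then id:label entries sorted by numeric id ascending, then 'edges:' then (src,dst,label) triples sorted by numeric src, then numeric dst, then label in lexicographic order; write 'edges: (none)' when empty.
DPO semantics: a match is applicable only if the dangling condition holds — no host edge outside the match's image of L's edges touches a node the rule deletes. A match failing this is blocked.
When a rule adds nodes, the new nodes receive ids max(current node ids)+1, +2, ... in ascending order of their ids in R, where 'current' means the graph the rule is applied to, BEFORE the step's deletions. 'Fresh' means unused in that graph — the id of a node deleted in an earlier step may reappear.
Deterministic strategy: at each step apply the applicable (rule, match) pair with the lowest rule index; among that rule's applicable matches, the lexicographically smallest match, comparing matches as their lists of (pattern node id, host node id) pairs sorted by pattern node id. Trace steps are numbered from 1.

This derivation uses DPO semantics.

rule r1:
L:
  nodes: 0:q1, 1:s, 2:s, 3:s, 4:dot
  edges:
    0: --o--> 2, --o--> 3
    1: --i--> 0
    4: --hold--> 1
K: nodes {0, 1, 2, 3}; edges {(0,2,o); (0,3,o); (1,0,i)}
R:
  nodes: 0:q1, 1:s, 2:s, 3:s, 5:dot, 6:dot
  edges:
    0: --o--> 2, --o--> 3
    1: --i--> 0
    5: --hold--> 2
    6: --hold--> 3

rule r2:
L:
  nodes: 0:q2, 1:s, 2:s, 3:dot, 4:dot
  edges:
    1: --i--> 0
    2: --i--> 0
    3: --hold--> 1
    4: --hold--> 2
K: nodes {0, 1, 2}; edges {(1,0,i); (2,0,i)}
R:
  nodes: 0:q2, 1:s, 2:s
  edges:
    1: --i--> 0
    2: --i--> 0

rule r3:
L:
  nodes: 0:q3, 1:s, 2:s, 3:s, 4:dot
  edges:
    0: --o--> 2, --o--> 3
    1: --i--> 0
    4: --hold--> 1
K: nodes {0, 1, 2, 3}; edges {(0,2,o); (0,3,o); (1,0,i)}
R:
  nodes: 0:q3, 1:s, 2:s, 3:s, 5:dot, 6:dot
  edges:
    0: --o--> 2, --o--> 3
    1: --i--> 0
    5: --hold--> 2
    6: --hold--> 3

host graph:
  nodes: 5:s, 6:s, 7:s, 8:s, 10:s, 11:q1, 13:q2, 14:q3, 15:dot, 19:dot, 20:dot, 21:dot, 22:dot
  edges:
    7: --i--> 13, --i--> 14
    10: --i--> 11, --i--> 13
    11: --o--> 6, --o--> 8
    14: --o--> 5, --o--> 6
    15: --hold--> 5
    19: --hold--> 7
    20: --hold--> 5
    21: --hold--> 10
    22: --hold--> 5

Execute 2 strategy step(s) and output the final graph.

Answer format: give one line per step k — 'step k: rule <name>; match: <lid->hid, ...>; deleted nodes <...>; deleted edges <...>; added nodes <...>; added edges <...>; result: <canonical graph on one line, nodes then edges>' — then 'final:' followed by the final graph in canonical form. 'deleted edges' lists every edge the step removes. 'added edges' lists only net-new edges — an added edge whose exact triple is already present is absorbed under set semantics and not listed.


step 1: rule r1; match: 0->11, 1->10, 2->6, 3->8, 4->21; deleted nodes 21; deleted edges (21,10,hold); added nodes 23, 24; added edges (23,6,hold); (24,8,hold); result: nodes: 5:s, 6:s, 7:s, 8:s, 10:s, 11:q1, 13:q2, 14:q3, 15:dot, 19:dot, 20:dot, 22:dot, 23:dot, 24:dot edges: (7,13,i); (7,14,i); (10,11,i); (10,13,i); (11,6,o); (11,8,o); (14,5,o); (14,6,o); (15,5,hold); (19,7,hold); (20,5,hold); (22,5,hold); (23,6,hold); (24,8,hold)
step 2: rule r3; match: 0->14, 1->7, 2->5, 3->6, 4->19; deleted nodes 19; deleted edges (19,7,hold); added nodes 25, 26; added edges (25,5,hold); (26,6,hold); result: nodes: 5:s, 6:s, 7:s, 8:s, 10:s, 11:q1, 13:q2, 14:q3, 15:dot, 20:dot, 22:dot, 23:dot, 24:dot, 25:dot, 26:dot edges: (7,13,i); (7,14,i); (10,11,i); (10,13,i); (11,6,o); (11,8,o); (14,5,o); (14,6,o); (15,5,hold); (20,5,hold); (22,5,hold); (23,6,hold); (24,8,hold); (25,5,hold); (26,6,hold)
final:
nodes: 5:s, 6:s, 7:s, 8:s, 10:s, 11:q1, 13:q2, 14:q3, 15:dot, 20:dot, 22:dot, 23:dot, 24:dot, 25:dot, 26:dot
edges: (7,13,i); (7,14,i); (10,11,i); (10,13,i); (11,6,o); (11,8,o); (14,5,o); (14,6,o); (15,5,hold); (20,5,hold); (22,5,hold); (23,6,hold); (24,8,hold); (25,5,hold); (26,6,hold)


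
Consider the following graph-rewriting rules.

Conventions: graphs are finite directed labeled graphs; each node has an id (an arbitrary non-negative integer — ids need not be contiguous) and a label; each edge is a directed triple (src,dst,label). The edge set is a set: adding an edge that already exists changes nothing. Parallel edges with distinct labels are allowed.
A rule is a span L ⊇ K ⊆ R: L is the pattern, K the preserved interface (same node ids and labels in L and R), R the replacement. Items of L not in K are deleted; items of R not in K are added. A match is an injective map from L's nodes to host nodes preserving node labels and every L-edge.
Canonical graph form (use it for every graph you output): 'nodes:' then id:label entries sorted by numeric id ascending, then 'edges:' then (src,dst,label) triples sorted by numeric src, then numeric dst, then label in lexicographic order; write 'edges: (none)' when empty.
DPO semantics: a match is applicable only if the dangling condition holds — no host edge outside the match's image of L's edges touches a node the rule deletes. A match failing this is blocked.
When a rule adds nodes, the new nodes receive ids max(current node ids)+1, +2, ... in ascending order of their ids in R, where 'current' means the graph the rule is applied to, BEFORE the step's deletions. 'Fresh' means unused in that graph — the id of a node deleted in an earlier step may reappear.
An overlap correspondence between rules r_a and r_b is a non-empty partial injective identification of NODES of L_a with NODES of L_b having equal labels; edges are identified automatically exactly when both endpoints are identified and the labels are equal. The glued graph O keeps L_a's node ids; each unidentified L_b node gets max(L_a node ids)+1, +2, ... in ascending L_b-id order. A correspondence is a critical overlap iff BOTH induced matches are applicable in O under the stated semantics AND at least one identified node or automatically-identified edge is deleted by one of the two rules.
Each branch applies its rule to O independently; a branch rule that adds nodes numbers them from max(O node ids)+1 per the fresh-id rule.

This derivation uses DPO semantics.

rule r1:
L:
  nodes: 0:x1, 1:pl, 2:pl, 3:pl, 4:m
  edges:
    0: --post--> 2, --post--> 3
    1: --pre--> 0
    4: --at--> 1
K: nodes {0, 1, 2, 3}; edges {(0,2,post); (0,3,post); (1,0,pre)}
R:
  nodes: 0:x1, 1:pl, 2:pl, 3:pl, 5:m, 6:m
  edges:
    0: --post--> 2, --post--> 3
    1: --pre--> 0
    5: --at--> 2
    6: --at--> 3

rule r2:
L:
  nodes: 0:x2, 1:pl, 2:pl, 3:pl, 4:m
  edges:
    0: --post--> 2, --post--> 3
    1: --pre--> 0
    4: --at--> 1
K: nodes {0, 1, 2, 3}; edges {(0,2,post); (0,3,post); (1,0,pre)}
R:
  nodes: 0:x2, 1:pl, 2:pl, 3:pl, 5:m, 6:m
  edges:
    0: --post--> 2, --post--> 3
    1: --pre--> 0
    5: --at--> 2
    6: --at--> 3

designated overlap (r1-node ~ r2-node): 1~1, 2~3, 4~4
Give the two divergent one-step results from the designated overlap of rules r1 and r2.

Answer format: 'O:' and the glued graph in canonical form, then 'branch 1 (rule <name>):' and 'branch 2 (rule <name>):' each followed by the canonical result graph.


O:
nodes: 0:x1, 1:pl, 2:pl, 3:pl, 4:m, 5:x2, 6:pl
edges: (0,2,post); (0,3,post); (1,0,pre); (1,5,pre); (4,1,at); (5,2,post); (5,6,post)
branch 1 (rule r1):
nodes: 0:x1, 1:pl, 2:pl, 3:pl, 5:x2, 6:pl, 7:m, 8:m
edges: (0,2,post); (0,3,post); (1,0,pre); (1,5,pre); (5,2,post); (5,6,post); (7,2,at); (8,3,at)
branch 2 (rule r2):
nodes: 0:x1, 1:pl, 2:pl, 3:pl, 5:x2, 6:pl, 7:m, 8:m
edges: (0,2,post); (0,3,post); (1,0,pre); (1,5,pre); (5,2,post); (5,6,post); (7,6,at); (8,2,at)


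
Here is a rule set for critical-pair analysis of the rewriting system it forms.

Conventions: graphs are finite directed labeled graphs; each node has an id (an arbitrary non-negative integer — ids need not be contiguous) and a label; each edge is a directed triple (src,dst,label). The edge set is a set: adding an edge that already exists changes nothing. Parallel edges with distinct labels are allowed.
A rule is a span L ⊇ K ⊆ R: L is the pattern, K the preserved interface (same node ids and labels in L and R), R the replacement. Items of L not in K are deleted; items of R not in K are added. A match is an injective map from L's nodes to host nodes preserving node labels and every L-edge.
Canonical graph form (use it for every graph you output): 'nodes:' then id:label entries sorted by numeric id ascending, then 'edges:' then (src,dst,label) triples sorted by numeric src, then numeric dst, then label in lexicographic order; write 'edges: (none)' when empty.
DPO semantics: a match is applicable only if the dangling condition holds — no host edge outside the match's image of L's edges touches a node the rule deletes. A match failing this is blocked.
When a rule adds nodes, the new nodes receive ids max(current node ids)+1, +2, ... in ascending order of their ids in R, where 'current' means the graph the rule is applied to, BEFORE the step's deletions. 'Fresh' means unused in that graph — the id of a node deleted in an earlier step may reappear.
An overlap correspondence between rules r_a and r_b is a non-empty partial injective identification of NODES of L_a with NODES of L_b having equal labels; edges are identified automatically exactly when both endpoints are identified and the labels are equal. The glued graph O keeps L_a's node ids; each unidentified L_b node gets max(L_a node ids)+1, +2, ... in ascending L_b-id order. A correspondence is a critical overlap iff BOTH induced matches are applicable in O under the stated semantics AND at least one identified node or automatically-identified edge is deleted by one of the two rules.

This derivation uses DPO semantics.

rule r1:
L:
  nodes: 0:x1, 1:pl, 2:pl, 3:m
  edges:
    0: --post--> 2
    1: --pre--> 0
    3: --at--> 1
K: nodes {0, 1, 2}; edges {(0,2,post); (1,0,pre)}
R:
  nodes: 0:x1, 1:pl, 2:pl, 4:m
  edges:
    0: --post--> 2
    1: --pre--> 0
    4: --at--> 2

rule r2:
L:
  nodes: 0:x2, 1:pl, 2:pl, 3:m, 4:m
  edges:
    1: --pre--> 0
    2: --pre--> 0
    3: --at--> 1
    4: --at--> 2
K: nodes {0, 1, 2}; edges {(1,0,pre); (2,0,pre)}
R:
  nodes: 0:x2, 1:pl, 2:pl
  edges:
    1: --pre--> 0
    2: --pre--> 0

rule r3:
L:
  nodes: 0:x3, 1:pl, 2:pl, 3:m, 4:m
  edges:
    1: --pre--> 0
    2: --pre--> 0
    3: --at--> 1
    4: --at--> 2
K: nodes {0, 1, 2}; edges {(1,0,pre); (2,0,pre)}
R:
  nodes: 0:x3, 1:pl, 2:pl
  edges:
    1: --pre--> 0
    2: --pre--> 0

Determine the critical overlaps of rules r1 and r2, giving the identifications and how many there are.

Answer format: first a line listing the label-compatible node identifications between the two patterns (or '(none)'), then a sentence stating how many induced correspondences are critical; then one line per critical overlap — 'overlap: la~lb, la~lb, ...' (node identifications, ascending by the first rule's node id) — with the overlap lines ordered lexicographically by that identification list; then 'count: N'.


label-compatible node identifications between L(r1) and L(r2): 1~1, 1~2, 2~1, 2~2, 3~3, 3~4
4 of the induced correspondences are critical overlaps of r1 and r2.
overlap: 1~1, 2~2, 3~3
overlap: 1~1, 3~3
overlap: 1~2, 2~1, 3~4
overlap: 1~2, 3~4
count: 4


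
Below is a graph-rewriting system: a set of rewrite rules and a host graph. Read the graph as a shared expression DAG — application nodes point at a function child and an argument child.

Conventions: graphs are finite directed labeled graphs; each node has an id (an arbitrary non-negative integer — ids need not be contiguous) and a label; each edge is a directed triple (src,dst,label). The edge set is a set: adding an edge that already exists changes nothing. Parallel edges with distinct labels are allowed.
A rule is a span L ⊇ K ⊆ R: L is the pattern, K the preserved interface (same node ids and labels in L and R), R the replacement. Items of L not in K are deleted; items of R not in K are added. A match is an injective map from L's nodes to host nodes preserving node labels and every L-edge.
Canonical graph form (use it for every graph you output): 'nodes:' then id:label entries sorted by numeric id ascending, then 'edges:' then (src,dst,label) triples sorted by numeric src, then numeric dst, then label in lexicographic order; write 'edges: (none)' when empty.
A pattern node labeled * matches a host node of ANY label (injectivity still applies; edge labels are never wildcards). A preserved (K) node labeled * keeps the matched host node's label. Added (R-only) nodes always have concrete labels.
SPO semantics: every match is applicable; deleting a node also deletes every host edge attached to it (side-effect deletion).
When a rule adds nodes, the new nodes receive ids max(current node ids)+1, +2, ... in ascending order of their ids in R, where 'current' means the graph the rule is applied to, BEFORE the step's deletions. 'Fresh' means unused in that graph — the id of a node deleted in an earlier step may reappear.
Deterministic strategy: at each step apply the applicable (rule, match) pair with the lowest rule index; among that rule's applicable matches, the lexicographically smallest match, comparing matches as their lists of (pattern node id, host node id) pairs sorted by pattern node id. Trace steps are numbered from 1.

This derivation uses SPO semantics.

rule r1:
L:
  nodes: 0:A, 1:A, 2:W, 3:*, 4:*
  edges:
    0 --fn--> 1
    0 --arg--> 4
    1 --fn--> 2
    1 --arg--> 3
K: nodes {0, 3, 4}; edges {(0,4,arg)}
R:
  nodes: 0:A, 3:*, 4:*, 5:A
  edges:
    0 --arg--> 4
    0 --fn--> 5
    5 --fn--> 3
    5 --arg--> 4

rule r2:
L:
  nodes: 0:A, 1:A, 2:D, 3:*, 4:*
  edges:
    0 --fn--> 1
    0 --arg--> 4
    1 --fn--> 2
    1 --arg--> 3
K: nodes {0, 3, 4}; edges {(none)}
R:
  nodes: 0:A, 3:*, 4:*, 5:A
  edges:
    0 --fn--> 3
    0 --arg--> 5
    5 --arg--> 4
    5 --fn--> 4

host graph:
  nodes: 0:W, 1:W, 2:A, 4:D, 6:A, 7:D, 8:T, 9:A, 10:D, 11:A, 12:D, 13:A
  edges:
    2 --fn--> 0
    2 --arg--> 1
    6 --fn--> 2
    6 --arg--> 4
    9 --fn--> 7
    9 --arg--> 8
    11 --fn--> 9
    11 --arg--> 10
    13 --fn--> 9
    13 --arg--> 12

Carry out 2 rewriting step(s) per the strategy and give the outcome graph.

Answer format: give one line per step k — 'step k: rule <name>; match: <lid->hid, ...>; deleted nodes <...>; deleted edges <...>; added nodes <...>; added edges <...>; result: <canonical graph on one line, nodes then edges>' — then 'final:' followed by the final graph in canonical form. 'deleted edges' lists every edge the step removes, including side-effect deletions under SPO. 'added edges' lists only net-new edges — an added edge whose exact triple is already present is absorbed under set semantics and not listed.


step 1: rule r1; match: 0->6, 1->2, 2->0, 3->1, 4->4; deleted nodes 0, 2; deleted edges (2,0,fn); (2,1,arg); (6,2,fn); added nodes 14; added edges (6,14,fn); (14,1,fn); (14,4,arg); result: nodes: 1:W, 4:D, 6:A, 7:D, 8:T, 9:A, 10:D, 11:A, 12:D, 13:A, 14:A edges: (6,4,arg); (6,14,fn); (9,7,fn); (9,8,arg); (11,9,fn); (11,10,arg); (13,9,fn); (13,12,arg); (14,1,fn); (14,4,arg)
step 2: rule r2; match: 0->11, 1->9, 2->7, 3->8, 4->10; deleted nodes 7, 9; deleted edges (9,7,fn); (9,8,arg); (11,9,fn); (11,10,arg); (13,9,fn); added nodes 15; added edges (11,8,fn); (11,15,arg); (15,10,arg); (15,10,fn); result: nodes: 1:W, 4:D, 6:A, 8:T, 10:D, 11:A, 12:D, 13:A, 14:A, 15:A edges: (6,4,arg); (6,14,fn); (11,8,fn); (11,15,arg); (13,12,arg); (14,1,fn); (14,4,arg); (15,10,arg); (15,10,fn)
final:
nodes: 1:W, 4:D, 6:A, 8:T, 10:D, 11:A, 12:D, 13:A, 14:A, 15:A
edges: (6,4,arg); (6,14,fn); (11,8,fn); (11,15,arg); (13,12,arg); (14,1,fn); (14,4,arg); (15,10,arg); (15,10,fn)


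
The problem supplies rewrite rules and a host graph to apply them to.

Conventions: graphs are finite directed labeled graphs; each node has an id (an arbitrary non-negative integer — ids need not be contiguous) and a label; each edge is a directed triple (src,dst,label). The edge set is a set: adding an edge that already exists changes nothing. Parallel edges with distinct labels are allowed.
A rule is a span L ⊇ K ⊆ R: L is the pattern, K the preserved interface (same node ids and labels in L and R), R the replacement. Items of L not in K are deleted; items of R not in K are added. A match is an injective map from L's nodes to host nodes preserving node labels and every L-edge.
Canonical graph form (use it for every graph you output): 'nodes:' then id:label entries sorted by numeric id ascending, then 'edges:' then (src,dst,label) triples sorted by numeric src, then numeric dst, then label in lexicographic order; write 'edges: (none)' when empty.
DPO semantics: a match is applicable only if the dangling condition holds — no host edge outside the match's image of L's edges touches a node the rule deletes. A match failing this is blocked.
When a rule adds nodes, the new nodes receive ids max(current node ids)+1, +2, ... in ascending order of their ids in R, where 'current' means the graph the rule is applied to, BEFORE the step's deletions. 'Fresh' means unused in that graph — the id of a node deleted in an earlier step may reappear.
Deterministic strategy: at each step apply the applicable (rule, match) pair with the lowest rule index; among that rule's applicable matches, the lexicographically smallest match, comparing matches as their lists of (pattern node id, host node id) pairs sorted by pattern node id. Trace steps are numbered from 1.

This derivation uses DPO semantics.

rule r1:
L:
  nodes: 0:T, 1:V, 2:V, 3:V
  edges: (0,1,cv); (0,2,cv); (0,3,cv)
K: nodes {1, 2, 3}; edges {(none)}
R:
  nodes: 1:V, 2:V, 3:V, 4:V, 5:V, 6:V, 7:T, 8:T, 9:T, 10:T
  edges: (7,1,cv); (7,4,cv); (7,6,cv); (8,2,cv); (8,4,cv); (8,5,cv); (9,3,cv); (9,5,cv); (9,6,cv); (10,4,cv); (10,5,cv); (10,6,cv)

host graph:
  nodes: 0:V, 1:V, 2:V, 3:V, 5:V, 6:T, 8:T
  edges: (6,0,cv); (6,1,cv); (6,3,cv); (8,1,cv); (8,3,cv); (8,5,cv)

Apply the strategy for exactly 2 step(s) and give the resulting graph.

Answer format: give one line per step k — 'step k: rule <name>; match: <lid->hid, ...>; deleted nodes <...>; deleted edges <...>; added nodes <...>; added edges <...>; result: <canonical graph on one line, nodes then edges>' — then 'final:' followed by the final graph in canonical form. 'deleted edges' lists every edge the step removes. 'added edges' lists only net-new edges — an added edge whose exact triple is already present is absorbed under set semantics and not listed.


step 1: rule r1; match: 0->6, 1->0, 2->1, 3->3; deleted nodes 6; deleted edges (6,0,cv); (6,1,cv); (6,3,cv); added nodes 9, 10, 11, 12, 13, 14, 15; added edges (12,0,cv); (12,9,cv); (12,11,cv); (13,1,cv); (13,9,cv); (13,10,cv); (14,3,cv); (14,10,cv); (14,11,cv); (15,9,cv); (15,10,cv); (15,11,cv); result: nodes: 0:V, 1:V, 2:V, 3:V, 5:V, 8:T, 9:V, 10:V, 11:V, 12:T, 13:T, 14:T, 15:T edges: (8,1,cv); (8,3,cv); (8,5,cv); (12,0,cv); (12,9,cv); (12,11,cv); (13,1,cv); (13,9,cv); (13,10,cv); (14,3,cv); (14,10,cv); (14,11,cv); (15,9,cv); (15,10,cv); (15,11,cv)
step 2: rule r1; match: 0->8, 1->1, 2->3, 3->5; deleted nodes 8; deleted edges (8,1,cv); (8,3,cv); (8,5,cv); added nodes 16, 17, 18, 19, 20, 21, 22; added edges (19,1,cv); (19,16,cv); (19,18,cv); (20,3,cv); (20,16,cv); (20,17,cv); (21,5,cv); (21,17,cv); (21,18,cv); (22,16,cv); (22,17,cv); (22,18,cv); result: nodes: 0:V, 1:V, 2:V, 3:V, 5:V, 9:V, 10:V, 11:V, 12:T, 13:T, 14:T, 15:T, 16:V, 17:V, 18:V, 19:T, 20:T, 21:T, 22:T edges: (12,0,cv); (12,9,cv); (12,11,cv); (13,1,cv); (13,9,cv); (13,10,cv); (14,3,cv); (14,10,cv); (14,11,cv); (15,9,cv); (15,10,cv); (15,11,cv); (19,1,cv); (19,16,cv); (19,18,cv); (20,3,cv); (20,16,cv); (20,17,cv); (21,5,cv); (21,17,cv); (21,18,cv); (22,16,cv); (22,17,cv); (22,18,cv)
final:
nodes: 0:V, 1:V, 2:V, 3:V, 5:V, 9:V, 10:V, 11:V, 12:T, 13:T, 14:T, 15:T, 16:V, 17:V, 18:V, 19:T, 20:T, 21:T, 22:T
edges: (12,0,cv); (12,9,cv); (12,11,cv); (13,1,cv); (13,9,cv); (13,10,cv); (14,3,cv); (14,10,cv); (14,11,cv); (15,9,cv); (15,10,cv); (15,11,cv); (19,1,cv); (19,16,cv); (19,18,cv); (20,3,cv); (20,16,cv); (20,17,cv); (21,5,cv); (21,17,cv); (21,18,cv); (22,16,cv); (22,17,cv); (22,18,cv)


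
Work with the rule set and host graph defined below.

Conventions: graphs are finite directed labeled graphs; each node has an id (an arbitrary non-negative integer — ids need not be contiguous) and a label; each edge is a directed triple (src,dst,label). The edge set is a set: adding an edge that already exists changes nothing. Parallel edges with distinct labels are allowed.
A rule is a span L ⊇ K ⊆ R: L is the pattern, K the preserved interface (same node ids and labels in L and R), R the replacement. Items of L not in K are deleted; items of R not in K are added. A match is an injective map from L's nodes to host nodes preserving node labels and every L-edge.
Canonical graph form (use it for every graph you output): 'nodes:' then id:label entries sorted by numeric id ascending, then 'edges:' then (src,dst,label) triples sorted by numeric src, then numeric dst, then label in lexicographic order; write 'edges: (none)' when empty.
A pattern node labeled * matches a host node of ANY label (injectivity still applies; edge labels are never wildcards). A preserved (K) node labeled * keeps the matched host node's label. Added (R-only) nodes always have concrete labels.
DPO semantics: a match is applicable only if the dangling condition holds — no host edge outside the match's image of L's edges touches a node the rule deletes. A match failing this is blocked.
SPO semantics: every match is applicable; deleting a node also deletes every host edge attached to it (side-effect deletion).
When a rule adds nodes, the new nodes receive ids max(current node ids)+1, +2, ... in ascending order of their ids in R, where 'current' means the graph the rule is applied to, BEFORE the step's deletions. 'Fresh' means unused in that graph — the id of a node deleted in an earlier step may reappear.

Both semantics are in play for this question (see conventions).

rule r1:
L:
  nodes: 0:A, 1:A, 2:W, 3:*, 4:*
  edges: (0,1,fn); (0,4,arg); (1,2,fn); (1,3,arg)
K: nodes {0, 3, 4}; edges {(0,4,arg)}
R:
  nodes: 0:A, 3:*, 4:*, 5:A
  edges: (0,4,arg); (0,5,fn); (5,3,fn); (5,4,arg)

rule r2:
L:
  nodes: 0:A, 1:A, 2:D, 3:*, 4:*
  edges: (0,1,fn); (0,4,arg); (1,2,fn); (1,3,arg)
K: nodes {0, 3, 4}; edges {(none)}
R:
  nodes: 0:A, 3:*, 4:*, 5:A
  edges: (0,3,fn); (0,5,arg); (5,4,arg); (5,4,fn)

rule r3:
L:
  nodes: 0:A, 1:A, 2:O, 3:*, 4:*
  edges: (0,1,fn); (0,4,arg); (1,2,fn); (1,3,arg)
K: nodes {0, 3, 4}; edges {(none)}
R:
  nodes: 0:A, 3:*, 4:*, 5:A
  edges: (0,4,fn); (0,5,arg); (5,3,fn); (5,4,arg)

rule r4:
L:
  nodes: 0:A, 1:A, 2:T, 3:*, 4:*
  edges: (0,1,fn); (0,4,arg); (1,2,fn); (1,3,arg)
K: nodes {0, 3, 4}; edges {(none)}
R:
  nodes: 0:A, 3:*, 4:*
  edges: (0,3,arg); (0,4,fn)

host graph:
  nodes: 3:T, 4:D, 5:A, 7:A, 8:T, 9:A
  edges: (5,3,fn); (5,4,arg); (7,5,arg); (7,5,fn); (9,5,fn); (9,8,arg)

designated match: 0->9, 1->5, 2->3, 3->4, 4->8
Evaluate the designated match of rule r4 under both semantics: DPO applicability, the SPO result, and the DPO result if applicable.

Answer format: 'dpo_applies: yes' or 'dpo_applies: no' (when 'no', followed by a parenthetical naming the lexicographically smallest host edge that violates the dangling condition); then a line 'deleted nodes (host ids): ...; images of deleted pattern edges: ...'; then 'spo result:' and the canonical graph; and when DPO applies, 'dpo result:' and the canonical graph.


dpo_applies: no
(the rule deletes node 5, which keeps host edge (7,5,arg) outside the match image — the dangling condition fails, DPO blocks; SPO proceeds and side-deletes such edges)
deleted nodes (host ids): 3, 5; images of deleted pattern edges: (5,3,fn); (5,4,arg); (9,5,fn); (9,8,arg)
spo result:
nodes: 4:D, 7:A, 8:T, 9:A
edges: (9,4,arg); (9,8,fn)


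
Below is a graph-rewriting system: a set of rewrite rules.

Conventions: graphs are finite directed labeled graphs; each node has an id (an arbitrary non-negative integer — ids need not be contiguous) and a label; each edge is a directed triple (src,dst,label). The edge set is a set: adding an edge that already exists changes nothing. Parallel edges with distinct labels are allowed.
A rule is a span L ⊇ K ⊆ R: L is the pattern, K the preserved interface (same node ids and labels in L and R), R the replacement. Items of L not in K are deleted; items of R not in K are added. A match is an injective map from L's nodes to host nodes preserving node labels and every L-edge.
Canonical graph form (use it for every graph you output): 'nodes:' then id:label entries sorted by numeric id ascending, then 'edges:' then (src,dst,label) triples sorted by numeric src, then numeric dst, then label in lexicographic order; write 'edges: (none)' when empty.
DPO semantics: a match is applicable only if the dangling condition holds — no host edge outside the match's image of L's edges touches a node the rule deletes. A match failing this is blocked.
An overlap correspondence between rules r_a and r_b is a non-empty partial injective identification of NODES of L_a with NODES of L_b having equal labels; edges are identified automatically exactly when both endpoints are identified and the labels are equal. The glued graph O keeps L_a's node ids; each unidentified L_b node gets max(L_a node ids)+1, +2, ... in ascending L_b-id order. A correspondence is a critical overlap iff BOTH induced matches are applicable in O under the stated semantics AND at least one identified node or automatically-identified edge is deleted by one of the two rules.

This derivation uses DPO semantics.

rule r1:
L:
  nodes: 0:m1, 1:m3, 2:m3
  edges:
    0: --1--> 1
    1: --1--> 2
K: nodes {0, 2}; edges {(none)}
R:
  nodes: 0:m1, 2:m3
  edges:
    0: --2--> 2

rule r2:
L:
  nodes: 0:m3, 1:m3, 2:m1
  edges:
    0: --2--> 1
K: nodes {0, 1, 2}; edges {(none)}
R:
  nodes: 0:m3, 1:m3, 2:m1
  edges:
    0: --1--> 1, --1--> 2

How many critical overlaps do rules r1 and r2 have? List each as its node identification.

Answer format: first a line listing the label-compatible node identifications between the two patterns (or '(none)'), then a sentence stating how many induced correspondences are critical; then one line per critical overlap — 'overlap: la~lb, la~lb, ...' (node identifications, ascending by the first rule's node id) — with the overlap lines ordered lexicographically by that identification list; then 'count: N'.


label-compatible node identifications between L(r1) and L(r2): 0~2, 1~0, 1~1, 2~0, 2~1
0 of the induced correspondences are critical overlaps of r1 and r2.
count: 0


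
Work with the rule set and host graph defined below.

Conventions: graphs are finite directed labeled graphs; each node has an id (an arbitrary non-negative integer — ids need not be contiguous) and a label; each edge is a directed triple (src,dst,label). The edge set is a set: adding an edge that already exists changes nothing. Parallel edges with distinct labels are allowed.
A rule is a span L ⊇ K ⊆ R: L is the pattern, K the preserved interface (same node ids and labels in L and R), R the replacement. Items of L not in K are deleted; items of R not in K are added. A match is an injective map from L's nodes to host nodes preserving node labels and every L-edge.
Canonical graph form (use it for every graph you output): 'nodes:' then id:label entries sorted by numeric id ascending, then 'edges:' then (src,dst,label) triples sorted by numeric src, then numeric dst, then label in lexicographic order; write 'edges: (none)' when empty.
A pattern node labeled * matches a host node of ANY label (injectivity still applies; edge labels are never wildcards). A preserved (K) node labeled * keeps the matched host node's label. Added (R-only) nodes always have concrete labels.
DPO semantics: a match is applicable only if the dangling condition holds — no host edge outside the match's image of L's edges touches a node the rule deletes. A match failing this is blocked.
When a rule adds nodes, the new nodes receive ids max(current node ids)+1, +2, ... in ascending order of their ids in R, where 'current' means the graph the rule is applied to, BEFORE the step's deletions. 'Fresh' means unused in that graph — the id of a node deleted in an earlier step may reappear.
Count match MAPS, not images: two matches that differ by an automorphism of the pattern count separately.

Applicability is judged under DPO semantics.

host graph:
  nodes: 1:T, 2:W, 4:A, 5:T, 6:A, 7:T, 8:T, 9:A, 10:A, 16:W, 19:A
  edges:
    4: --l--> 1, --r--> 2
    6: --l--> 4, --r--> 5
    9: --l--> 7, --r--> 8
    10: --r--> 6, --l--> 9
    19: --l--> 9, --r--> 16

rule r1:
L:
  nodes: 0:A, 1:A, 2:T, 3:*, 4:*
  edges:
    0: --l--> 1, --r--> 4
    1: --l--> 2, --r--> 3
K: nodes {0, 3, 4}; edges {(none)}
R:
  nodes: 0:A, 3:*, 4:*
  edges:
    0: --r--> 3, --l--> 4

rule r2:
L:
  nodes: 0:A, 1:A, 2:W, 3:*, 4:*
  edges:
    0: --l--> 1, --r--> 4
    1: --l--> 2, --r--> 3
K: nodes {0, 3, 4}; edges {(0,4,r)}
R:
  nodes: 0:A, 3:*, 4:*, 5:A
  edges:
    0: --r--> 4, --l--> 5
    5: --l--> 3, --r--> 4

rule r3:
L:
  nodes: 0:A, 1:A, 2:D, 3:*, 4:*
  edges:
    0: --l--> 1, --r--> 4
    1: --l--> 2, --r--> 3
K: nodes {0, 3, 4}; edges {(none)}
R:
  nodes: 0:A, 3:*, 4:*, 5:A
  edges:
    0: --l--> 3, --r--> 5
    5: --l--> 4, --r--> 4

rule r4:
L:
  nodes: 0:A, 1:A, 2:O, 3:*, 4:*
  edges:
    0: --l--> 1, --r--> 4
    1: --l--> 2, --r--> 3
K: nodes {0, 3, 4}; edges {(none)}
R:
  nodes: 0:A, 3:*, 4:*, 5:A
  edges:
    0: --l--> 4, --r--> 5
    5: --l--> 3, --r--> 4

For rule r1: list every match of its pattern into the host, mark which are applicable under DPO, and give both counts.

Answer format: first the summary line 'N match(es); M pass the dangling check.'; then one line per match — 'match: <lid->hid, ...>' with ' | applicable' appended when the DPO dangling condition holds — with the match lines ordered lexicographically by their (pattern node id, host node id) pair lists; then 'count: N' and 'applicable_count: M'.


3 match(es); 1 pass the dangling check.
match: 0->6, 1->4, 2->1, 3->2, 4->5 | applicable
match: 0->10, 1->9, 2->7, 3->8, 4->6
match: 0->19, 1->9, 2->7, 3->8, 4->16
count: 3
applicable_count: 1
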